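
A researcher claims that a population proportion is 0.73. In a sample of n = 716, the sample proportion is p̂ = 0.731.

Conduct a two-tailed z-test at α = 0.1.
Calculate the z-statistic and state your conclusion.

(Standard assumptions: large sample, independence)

H₀: p = 0.73, H₁: p ≠ 0.73
Standard error: SE = √(p₀(1-p₀)/n) = √(0.73×0.27/716) = 0.016592
z-statistic: z = (p̂ - p₀)/SE = (0.731 - 0.73)/0.016592 = 0.0603
Critical value: z_0.05 = ±1.645
p-value = 0.9519
Decision: fail to reject H₀ at α = 0.1

Answer: z = 0.0603, fail to reject H₀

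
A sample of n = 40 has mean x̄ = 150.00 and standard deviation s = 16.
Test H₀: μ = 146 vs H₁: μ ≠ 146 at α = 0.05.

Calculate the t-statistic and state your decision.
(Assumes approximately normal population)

Answer: t = 1.5812, fail to reject H₀

Derivation:
df = n - 1 = 39
SE = s/√n = 16/√40 = 2.5298
t = (x̄ - μ₀)/SE = (150.00 - 146)/2.5298 = 1.5812
Critical value: t_{0.025,39} = ±2.023
p-value ≈ 0.1219
Decision: fail to reject H₀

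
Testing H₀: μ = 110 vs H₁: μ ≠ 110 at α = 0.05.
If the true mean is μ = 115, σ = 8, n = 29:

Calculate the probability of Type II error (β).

Answer: β ≈ 0.0799

Derivation:
SE = σ/√n = 8/√29 = 1.4856
Critical values: μ₀ ± z_0.025×SE = 110 ± 1.960×1.4856
Acceptance region: (107.0882, 112.9118)
Under H₁ (μ = 115): z_high = (112.9118 - 115)/1.4856 = -1.4056, z_low = (107.0882 - 115)/1.4856 = -5.3257
β = P(not reject | H₁) = Φ(-1.4056) - Φ(-5.3257) ≈ 0.0799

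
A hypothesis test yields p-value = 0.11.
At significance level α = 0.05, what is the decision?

Compare p-value to α:
0.11 ≥ 0.05
Decision: fail to reject H₀

Answer: fail to reject H₀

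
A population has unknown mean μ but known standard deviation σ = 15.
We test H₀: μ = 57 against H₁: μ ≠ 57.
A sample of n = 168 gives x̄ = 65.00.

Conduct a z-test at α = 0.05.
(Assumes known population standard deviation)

Standard error: SE = σ/√n = 15/√168 = 1.1573
z-statistic: z = (x̄ - μ₀)/SE = (65.00 - 57)/1.1573 = 6.9126
Critical value: ±1.960
p-value < 0.0001
Decision: reject H₀

Answer: z = 6.9126, reject H₀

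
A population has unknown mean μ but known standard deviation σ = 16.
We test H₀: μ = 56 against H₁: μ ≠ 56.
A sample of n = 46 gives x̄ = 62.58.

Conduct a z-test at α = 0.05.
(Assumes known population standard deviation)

Answer: z = 2.7892, reject H₀

Derivation:
Standard error: SE = σ/√n = 16/√46 = 2.3591
z-statistic: z = (x̄ - μ₀)/SE = (62.58 - 56)/2.3591 = 2.7892
Critical value: ±1.960
p-value = 0.0053
Decision: reject H₀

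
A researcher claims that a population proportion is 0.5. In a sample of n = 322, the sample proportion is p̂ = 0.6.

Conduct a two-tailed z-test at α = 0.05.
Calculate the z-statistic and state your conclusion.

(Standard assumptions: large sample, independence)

H₀: p = 0.5, H₁: p ≠ 0.5
Standard error: SE = √(p₀(1-p₀)/n) = √(0.5×0.5/322) = 0.027864
z-statistic: z = (p̂ - p₀)/SE = (0.6 - 0.5)/0.027864 = 3.5889
Critical value: z_0.025 = ±1.960
p-value = 0.0003
Decision: reject H₀ at α = 0.05

Answer: z = 3.5889, reject H₀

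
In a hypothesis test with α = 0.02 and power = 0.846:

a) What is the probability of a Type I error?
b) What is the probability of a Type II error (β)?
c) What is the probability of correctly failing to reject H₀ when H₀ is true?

Answer: a) 0.02, b) 0.154, c) 0.98

Derivation:
a) Type I error probability = α = 0.02
b) Power = P(reject H₀ | H₁ true) = 1 - β = 0.846, so Type II error probability = β = 1 - Power = 0.154
c) P(fail to reject H₀ | H₀ true) = 1 - α = 0.98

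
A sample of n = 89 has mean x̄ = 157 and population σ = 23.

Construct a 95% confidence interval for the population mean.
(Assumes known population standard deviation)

Answer: (152.2215, 161.7785)

Derivation:
Confidence level: 95%, α = 0.05
z_0.025 = 1.960
SE = σ/√n = 23/√89 = 2.4380
Margin of error = 1.960 × 2.4380 = 4.7785
CI: x̄ ± margin = 157 ± 4.7785
CI: (152.2215, 161.7785)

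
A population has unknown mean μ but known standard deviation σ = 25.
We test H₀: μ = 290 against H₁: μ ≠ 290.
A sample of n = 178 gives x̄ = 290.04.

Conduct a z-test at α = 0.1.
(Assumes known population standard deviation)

Answer: z = 0.0213, fail to reject H₀

Derivation:
Standard error: SE = σ/√n = 25/√178 = 1.8738
z-statistic: z = (x̄ - μ₀)/SE = (290.04 - 290)/1.8738 = 0.0213
Critical value: ±1.645
p-value = 0.9830
Decision: fail to reject H₀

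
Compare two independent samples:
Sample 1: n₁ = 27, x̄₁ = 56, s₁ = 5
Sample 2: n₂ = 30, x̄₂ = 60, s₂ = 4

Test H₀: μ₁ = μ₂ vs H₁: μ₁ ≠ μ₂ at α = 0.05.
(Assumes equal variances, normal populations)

Pooled variance: s²_p = [26×5² + 29×4²]/(55) = 20.2545
s_p = 4.5005
SE = s_p×√(1/n₁ + 1/n₂) = 4.5005×√(1/27 + 1/30) = 1.1939
t = (x̄₁ - x̄₂)/SE = (56 - 60)/1.1939 = -3.3504
df = 55, t-critical = ±2.004
Decision: reject H₀

Answer: t = -3.3504, reject H₀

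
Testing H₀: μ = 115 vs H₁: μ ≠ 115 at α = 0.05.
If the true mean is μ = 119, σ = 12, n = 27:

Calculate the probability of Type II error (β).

Answer: β ≈ 0.5900

Derivation:
SE = σ/√n = 12/√27 = 2.3094
Critical values: μ₀ ± z_0.025×SE = 115 ± 1.960×2.3094
Acceptance region: (110.4736, 119.5264)
Under H₁ (μ = 119): z_high = (119.5264 - 119)/2.3094 = 0.2279, z_low = (110.4736 - 119)/2.3094 = -3.6920
β = P(not reject | H₁) = Φ(0.2279) - Φ(-3.6920) ≈ 0.5900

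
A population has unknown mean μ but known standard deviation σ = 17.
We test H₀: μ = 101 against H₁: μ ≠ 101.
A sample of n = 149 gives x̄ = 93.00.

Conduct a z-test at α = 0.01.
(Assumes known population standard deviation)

Standard error: SE = σ/√n = 17/√149 = 1.3927
z-statistic: z = (x̄ - μ₀)/SE = (93.00 - 101)/1.3927 = -5.7442
Critical value: ±2.576
p-value < 0.0001
Decision: reject H₀

Answer: z = -5.7442, reject H₀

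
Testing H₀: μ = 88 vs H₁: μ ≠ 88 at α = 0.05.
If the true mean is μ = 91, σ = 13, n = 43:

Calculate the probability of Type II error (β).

SE = σ/√n = 13/√43 = 1.9825
Critical values: μ₀ ± z_0.025×SE = 88 ± 1.960×1.9825
Acceptance region: (84.1143, 91.8857)
Under H₁ (μ = 91): z_high = (91.8857 - 91)/1.9825 = 0.4468, z_low = (84.1143 - 91)/1.9825 = -3.4732
β = P(not reject | H₁) = Φ(0.4468) - Φ(-3.4732) ≈ 0.6722

Answer: β ≈ 0.6722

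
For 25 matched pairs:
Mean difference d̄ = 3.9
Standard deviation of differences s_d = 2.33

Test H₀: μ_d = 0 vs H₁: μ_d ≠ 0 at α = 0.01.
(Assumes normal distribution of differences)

Answer: t = 8.3691, reject H₀

Derivation:
df = n - 1 = 24
SE = s_d/√n = 2.33/√25 = 0.4660
t = d̄/SE = 3.9/0.4660 = 8.3691
Critical value: t_{0.005,24} = ±2.797
p-value < 0.0001
Decision: reject H₀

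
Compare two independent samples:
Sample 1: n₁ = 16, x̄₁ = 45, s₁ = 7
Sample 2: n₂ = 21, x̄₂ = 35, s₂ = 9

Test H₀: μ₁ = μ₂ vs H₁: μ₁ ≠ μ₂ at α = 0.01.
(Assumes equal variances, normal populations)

Pooled variance: s²_p = [15×7² + 20×9²]/(35) = 67.2857
s_p = 8.2028
SE = s_p×√(1/n₁ + 1/n₂) = 8.2028×√(1/16 + 1/21) = 2.7220
t = (x̄₁ - x̄₂)/SE = (45 - 35)/2.7220 = 3.6738
df = 35, t-critical = ±2.724
Decision: reject H₀

Answer: t = 3.6738, reject H₀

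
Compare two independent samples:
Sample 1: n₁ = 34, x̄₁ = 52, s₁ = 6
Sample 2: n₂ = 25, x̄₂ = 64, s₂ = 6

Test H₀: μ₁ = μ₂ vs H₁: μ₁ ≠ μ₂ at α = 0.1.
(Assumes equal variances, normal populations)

Answer: t = -7.5911, reject H₀

Derivation:
Pooled variance: s²_p = [33×6² + 24×6²]/(57) = 36.0000
s_p = 6.0000
SE = s_p×√(1/n₁ + 1/n₂) = 6.0000×√(1/34 + 1/25) = 1.5808
t = (x̄₁ - x̄₂)/SE = (52 - 64)/1.5808 = -7.5911
df = 57, t-critical = ±1.672
Decision: reject H₀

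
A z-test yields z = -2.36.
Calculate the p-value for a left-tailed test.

For z = -2.36:
p = P(Z < -2.36) = Φ(-2.36) = 0.0091

Answer: p-value ≈ 0.0091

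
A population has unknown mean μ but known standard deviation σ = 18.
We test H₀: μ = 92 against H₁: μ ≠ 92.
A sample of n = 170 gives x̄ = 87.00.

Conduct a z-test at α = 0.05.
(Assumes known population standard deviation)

Answer: z = -3.6219, reject H₀

Derivation:
Standard error: SE = σ/√n = 18/√170 = 1.3805
z-statistic: z = (x̄ - μ₀)/SE = (87.00 - 92)/1.3805 = -3.6219
Critical value: ±1.960
p-value = 0.0003
Decision: reject H₀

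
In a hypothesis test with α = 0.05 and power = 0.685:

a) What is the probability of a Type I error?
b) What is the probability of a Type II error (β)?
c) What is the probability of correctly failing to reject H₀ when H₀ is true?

Answer: a) 0.05, b) 0.315, c) 0.95

Derivation:
a) Type I error probability = α = 0.05
b) Power = P(reject H₀ | H₁ true) = 1 - β = 0.685, so Type II error probability = β = 1 - Power = 0.315
c) P(fail to reject H₀ | H₀ true) = 1 - α = 0.95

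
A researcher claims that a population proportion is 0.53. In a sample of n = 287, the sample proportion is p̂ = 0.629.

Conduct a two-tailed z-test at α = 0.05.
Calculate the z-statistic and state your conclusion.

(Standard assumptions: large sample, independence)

Answer: z = 3.3604, reject H₀

Derivation:
H₀: p = 0.53, H₁: p ≠ 0.53
Standard error: SE = √(p₀(1-p₀)/n) = √(0.53×0.47/287) = 0.029461
z-statistic: z = (p̂ - p₀)/SE = (0.629 - 0.53)/0.029461 = 3.3604
Critical value: z_0.025 = ±1.960
p-value = 0.0008
Decision: reject H₀ at α = 0.05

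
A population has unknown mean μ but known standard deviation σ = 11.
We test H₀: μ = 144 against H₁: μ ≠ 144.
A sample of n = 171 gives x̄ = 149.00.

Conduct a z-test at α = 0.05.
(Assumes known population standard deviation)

Standard error: SE = σ/√n = 11/√171 = 0.8412
z-statistic: z = (x̄ - μ₀)/SE = (149.00 - 144)/0.8412 = 5.9439
Critical value: ±1.960
p-value < 0.0001
Decision: reject H₀

Answer: z = 5.9439, reject H₀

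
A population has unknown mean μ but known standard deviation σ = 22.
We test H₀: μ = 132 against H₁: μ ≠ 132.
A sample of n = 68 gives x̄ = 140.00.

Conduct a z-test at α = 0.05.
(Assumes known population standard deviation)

Answer: z = 2.9986, reject H₀

Derivation:
Standard error: SE = σ/√n = 22/√68 = 2.6679
z-statistic: z = (x̄ - μ₀)/SE = (140.00 - 132)/2.6679 = 2.9986
Critical value: ±1.960
p-value = 0.0027
Decision: reject H₀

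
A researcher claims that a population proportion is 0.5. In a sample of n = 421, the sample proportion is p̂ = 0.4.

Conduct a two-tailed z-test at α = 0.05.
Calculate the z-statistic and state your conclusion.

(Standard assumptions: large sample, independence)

Answer: z = -4.1036, reject H₀

Derivation:
H₀: p = 0.5, H₁: p ≠ 0.5
Standard error: SE = √(p₀(1-p₀)/n) = √(0.5×0.5/421) = 0.024369
z-statistic: z = (p̂ - p₀)/SE = (0.4 - 0.5)/0.024369 = -4.1036
Critical value: z_0.025 = ±1.960
p-value < 0.0001
Decision: reject H₀ at α = 0.05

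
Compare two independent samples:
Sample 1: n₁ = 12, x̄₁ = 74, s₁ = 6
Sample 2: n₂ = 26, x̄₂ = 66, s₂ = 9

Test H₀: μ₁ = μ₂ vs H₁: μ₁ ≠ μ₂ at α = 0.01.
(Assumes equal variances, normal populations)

Pooled variance: s²_p = [11×6² + 25×9²]/(36) = 67.2500
s_p = 8.2006
SE = s_p×√(1/n₁ + 1/n₂) = 8.2006×√(1/12 + 1/26) = 2.8619
t = (x̄₁ - x̄₂)/SE = (74 - 66)/2.8619 = 2.7953
df = 36, t-critical = ±2.719
Decision: reject H₀

Answer: t = 2.7953, reject H₀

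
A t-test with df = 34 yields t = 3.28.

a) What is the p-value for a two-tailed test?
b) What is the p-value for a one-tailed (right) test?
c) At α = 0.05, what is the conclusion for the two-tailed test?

Using t-distribution with df = 34:
a) Two-tailed: p = 2×P(T > 3.28) = 0.0024
b) One-tailed: p = P(T > 3.28) = 0.0012
c) 0.0024 < 0.05, reject H₀

Answer: a) 0.0024, b) 0.0012, c) reject H₀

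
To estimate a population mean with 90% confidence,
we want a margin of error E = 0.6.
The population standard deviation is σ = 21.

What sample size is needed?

z_0.05 = 1.645
n = (z×σ/E)² = (1.645×21/0.6)²
n = 3314.8806
Round up: n = 3315

Answer: n = 3315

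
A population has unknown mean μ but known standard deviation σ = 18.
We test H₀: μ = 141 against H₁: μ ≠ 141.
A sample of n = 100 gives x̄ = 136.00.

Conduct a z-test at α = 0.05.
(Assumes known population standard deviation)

Answer: z = -2.7778, reject H₀

Derivation:
Standard error: SE = σ/√n = 18/√100 = 1.8000
z-statistic: z = (x̄ - μ₀)/SE = (136.00 - 141)/1.8000 = -2.7778
Critical value: ±1.960
p-value = 0.0055
Decision: reject H₀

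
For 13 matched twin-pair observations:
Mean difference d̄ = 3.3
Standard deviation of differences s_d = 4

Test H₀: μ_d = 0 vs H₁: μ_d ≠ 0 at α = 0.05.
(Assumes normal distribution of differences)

df = n - 1 = 12
SE = s_d/√n = 4/√13 = 1.1094
t = d̄/SE = 3.3/1.1094 = 2.9746
Critical value: t_{0.025,12} = ±2.179
p-value ≈ 0.0116
Decision: reject H₀

Answer: t = 2.9746, reject H₀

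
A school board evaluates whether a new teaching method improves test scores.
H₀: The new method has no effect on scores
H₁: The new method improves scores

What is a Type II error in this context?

Answer: Failing to adopt an effective teaching method

Derivation:
A Type I error (probability α) occurs when we reject a true H₀.
A Type II error (probability β) occurs when we fail to reject a false H₀.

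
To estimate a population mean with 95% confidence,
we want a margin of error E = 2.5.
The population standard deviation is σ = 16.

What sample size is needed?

z_0.025 = 1.960
n = (z×σ/E)² = (1.960×16/2.5)²
n = 157.3519
Round up: n = 158

Answer: n = 158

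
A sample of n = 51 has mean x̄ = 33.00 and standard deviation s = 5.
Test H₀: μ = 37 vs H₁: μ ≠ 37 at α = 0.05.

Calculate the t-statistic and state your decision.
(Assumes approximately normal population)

df = n - 1 = 50
SE = s/√n = 5/√51 = 0.7001
t = (x̄ - μ₀)/SE = (33.00 - 37)/0.7001 = -5.7135
Critical value: t_{0.025,50} = ±2.009
p-value < 0.0001
Decision: reject H₀

Answer: t = -5.7135, reject H₀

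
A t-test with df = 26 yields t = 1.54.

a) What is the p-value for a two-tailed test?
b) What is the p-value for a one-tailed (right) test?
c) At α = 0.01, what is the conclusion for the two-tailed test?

Answer: a) 0.1356, b) 0.0678, c) fail to reject H₀

Derivation:
Using t-distribution with df = 26:
a) Two-tailed: p = 2×P(T > 1.54) = 0.1356
b) One-tailed: p = P(T > 1.54) = 0.0678
c) 0.1356 ≥ 0.01, fail to reject H₀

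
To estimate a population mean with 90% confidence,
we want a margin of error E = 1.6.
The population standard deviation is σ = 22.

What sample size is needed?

z_0.05 = 1.645
n = (z×σ/E)² = (1.645×22/1.6)²
n = 511.6079
Round up: n = 512

Answer: n = 512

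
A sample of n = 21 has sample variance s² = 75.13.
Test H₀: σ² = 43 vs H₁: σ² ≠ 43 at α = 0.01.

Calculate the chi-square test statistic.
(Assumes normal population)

df = n - 1 = 20
χ² = (n-1)s²/σ₀² = 20×75.13/43 = 34.9442
Critical values: χ²_{0.995,20} = 7.434, χ²_{0.005,20} = 39.997
Rejection region: χ² < 7.434 or χ² > 39.997
Decision: fail to reject H₀

Answer: χ² = 34.9442, fail to reject H₀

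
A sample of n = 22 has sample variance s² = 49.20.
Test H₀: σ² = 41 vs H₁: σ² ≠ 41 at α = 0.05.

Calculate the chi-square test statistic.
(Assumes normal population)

Answer: χ² = 25.2000, fail to reject H₀

Derivation:
df = n - 1 = 21
χ² = (n-1)s²/σ₀² = 21×49.20/41 = 25.2000
Critical values: χ²_{0.975,21} = 10.283, χ²_{0.025,21} = 35.479
Rejection region: χ² < 10.283 or χ² > 35.479
Decision: fail to reject H₀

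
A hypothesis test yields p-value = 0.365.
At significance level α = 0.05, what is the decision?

Compare p-value to α:
0.365 ≥ 0.05
Decision: fail to reject H₀

Answer: fail to reject H₀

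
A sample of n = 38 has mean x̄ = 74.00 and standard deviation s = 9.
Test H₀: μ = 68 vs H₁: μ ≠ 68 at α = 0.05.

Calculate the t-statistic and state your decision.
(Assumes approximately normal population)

Answer: t = 4.1096, reject H₀

Derivation:
df = n - 1 = 37
SE = s/√n = 9/√38 = 1.4600
t = (x̄ - μ₀)/SE = (74.00 - 68)/1.4600 = 4.1096
Critical value: t_{0.025,37} = ±2.026
p-value ≈ 0.0002
Decision: reject H₀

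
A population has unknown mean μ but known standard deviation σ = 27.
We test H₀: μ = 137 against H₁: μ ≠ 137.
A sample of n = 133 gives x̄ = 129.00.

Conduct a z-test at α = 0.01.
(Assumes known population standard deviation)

Standard error: SE = σ/√n = 27/√133 = 2.3412
z-statistic: z = (x̄ - μ₀)/SE = (129.00 - 137)/2.3412 = -3.4171
Critical value: ±2.576
p-value = 0.0006
Decision: reject H₀

Answer: z = -3.4171, reject H₀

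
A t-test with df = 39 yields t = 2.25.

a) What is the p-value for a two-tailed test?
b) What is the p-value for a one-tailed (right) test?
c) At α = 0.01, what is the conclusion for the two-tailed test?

Using t-distribution with df = 39:
a) Two-tailed: p = 2×P(T > 2.25) = 0.0302
b) One-tailed: p = P(T > 2.25) = 0.0151
c) 0.0302 ≥ 0.01, fail to reject H₀

Answer: a) 0.0302, b) 0.0151, c) fail to reject H₀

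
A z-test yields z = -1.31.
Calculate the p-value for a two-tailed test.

Answer: p-value ≈ 0.1902

Derivation:
For z = -1.31:
p = 2×P(Z > |-1.31|) = 2×(1 - Φ(1.31)) = 0.1902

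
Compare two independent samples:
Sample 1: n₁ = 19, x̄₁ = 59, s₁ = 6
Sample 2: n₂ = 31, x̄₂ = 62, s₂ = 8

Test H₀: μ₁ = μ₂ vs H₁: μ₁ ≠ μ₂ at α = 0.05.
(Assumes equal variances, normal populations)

Pooled variance: s²_p = [18×6² + 30×8²]/(48) = 53.5000
s_p = 7.3144
SE = s_p×√(1/n₁ + 1/n₂) = 7.3144×√(1/19 + 1/31) = 2.1311
t = (x̄₁ - x̄₂)/SE = (59 - 62)/2.1311 = -1.4077
df = 48, t-critical = ±2.011
Decision: fail to reject H₀

Answer: t = -1.4077, fail to reject H₀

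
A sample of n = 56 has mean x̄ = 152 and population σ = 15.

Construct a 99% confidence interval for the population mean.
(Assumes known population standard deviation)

Confidence level: 99%, α = 0.01
z_0.005 = 2.576
SE = σ/√n = 15/√56 = 2.0045
Margin of error = 2.576 × 2.0045 = 5.1636
CI: x̄ ± margin = 152 ± 5.1636
CI: (146.8364, 157.1636)

Answer: (146.8364, 157.1636)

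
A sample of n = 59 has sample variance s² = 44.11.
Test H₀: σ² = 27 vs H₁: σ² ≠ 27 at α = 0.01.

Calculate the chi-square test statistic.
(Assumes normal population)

Answer: χ² = 94.7548, reject H₀

Derivation:
df = n - 1 = 58
χ² = (n-1)s²/σ₀² = 58×44.11/27 = 94.7548
Critical values: χ²_{0.995,58} = 34.008, χ²_{0.005,58} = 89.477
Rejection region: χ² < 34.008 or χ² > 89.477
Decision: reject H₀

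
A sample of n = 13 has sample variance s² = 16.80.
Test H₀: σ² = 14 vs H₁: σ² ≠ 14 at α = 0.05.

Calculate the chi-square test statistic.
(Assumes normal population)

Answer: χ² = 14.4000, fail to reject H₀

Derivation:
df = n - 1 = 12
χ² = (n-1)s²/σ₀² = 12×16.80/14 = 14.4000
Critical values: χ²_{0.975,12} = 4.404, χ²_{0.025,12} = 23.337
Rejection region: χ² < 4.404 or χ² > 23.337
Decision: fail to reject H₀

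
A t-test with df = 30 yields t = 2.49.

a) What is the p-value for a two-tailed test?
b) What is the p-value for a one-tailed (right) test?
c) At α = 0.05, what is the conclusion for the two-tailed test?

Answer: a) 0.0185, b) 0.0093, c) reject H₀

Derivation:
Using t-distribution with df = 30:
a) Two-tailed: p = 2×P(T > 2.49) = 0.0185
b) One-tailed: p = P(T > 2.49) = 0.0093
c) 0.0185 < 0.05, reject H₀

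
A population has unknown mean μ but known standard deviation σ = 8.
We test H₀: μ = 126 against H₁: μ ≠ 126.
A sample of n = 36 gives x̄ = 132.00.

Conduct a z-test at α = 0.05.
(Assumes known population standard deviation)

Standard error: SE = σ/√n = 8/√36 = 1.3333
z-statistic: z = (x̄ - μ₀)/SE = (132.00 - 126)/1.3333 = 4.5001
Critical value: ±1.960
p-value < 0.0001
Decision: reject H₀

Answer: z = 4.5001, reject H₀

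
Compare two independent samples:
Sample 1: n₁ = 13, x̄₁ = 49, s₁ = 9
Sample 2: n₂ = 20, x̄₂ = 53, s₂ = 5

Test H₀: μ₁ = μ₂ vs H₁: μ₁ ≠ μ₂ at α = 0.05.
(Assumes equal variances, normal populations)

Pooled variance: s²_p = [12×9² + 19×5²]/(31) = 46.6774
s_p = 6.8321
SE = s_p×√(1/n₁ + 1/n₂) = 6.8321×√(1/13 + 1/20) = 2.4340
t = (x̄₁ - x̄₂)/SE = (49 - 53)/2.4340 = -1.6434
df = 31, t-critical = ±2.040
Decision: fail to reject H₀

Answer: t = -1.6434, fail to reject H₀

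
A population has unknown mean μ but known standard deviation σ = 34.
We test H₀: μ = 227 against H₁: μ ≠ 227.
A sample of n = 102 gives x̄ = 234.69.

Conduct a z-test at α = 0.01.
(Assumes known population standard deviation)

Standard error: SE = σ/√n = 34/√102 = 3.3665
z-statistic: z = (x̄ - μ₀)/SE = (234.69 - 227)/3.3665 = 2.2843
Critical value: ±2.576
p-value = 0.0224
Decision: fail to reject H₀

Answer: z = 2.2843, fail to reject H₀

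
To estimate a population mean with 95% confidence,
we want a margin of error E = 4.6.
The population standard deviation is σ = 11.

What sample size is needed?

Answer: n = 22

Derivation:
z_0.025 = 1.960
n = (z×σ/E)² = (1.960×11/4.6)²
n = 21.9676
Round up: n = 22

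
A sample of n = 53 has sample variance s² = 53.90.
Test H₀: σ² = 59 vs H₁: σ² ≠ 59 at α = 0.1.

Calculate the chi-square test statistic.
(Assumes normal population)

Answer: χ² = 47.5051, fail to reject H₀

Derivation:
df = n - 1 = 52
χ² = (n-1)s²/σ₀² = 52×53.90/59 = 47.5051
Critical values: χ²_{0.95,52} = 36.437, χ²_{0.05,52} = 69.832
Rejection region: χ² < 36.437 or χ² > 69.832
Decision: fail to reject H₀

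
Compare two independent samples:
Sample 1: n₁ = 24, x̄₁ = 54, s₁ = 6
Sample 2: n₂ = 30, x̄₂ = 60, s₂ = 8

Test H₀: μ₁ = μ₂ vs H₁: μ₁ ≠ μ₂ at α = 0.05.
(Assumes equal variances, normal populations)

Answer: t = -3.0496, reject H₀

Derivation:
Pooled variance: s²_p = [23×6² + 29×8²]/(52) = 51.6154
s_p = 7.1844
SE = s_p×√(1/n₁ + 1/n₂) = 7.1844×√(1/24 + 1/30) = 1.9675
t = (x̄₁ - x̄₂)/SE = (54 - 60)/1.9675 = -3.0496
df = 52, t-critical = ±2.007
Decision: reject H₀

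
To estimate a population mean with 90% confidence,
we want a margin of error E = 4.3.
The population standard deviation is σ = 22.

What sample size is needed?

Answer: n = 71

Derivation:
z_0.05 = 1.645
n = (z×σ/E)² = (1.645×22/4.3)²
n = 70.8338
Round up: n = 71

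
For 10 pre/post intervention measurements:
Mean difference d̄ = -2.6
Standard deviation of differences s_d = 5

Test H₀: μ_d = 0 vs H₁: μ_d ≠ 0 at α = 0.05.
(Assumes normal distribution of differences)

Answer: t = -1.6444, fail to reject H₀

Derivation:
df = n - 1 = 9
SE = s_d/√n = 5/√10 = 1.5811
t = d̄/SE = -2.6/1.5811 = -1.6444
Critical value: t_{0.025,9} = ±2.262
p-value ≈ 0.1345
Decision: fail to reject H₀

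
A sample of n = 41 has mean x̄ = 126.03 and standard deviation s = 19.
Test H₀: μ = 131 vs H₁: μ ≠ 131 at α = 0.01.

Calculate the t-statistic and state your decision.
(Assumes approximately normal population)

Answer: t = -1.6749, fail to reject H₀

Derivation:
df = n - 1 = 40
SE = s/√n = 19/√41 = 2.9673
t = (x̄ - μ₀)/SE = (126.03 - 131)/2.9673 = -1.6749
Critical value: t_{0.005,40} = ±2.704
p-value ≈ 0.1018
Decision: fail to reject H₀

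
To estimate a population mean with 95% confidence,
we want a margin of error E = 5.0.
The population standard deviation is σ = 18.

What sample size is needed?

z_0.025 = 1.960
n = (z×σ/E)² = (1.960×18/5.0)²
n = 49.7871
Round up: n = 50

Answer: n = 50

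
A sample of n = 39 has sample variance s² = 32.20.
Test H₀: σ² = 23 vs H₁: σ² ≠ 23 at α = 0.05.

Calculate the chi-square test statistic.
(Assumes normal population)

Answer: χ² = 53.2000, fail to reject H₀

Derivation:
df = n - 1 = 38
χ² = (n-1)s²/σ₀² = 38×32.20/23 = 53.2000
Critical values: χ²_{0.975,38} = 22.878, χ²_{0.025,38} = 56.896
Rejection region: χ² < 22.878 or χ² > 56.896
Decision: fail to reject H₀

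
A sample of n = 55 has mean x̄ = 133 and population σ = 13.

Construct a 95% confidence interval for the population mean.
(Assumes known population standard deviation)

Answer: (129.5643, 136.4357)

Derivation:
Confidence level: 95%, α = 0.05
z_0.025 = 1.960
SE = σ/√n = 13/√55 = 1.7529
Margin of error = 1.960 × 1.7529 = 3.4357
CI: x̄ ± margin = 133 ± 3.4357
CI: (129.5643, 136.4357)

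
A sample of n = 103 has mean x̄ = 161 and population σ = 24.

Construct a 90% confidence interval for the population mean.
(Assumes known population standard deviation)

Answer: (157.1099, 164.8901)

Derivation:
Confidence level: 90%, α = 0.1
z_0.05 = 1.645
SE = σ/√n = 24/√103 = 2.3648
Margin of error = 1.645 × 2.3648 = 3.8901
CI: x̄ ± margin = 161 ± 3.8901
CI: (157.1099, 164.8901)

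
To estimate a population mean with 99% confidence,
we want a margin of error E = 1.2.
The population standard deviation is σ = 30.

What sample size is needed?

z_0.005 = 2.576
n = (z×σ/E)² = (2.576×30/1.2)²
n = 4147.3600
Round up: n = 4148

Answer: n = 4148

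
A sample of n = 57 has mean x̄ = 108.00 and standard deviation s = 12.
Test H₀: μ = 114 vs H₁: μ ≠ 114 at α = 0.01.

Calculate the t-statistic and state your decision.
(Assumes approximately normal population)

df = n - 1 = 56
SE = s/√n = 12/√57 = 1.5894
t = (x̄ - μ₀)/SE = (108.00 - 114)/1.5894 = -3.7750
Critical value: t_{0.005,56} = ±2.667
p-value ≈ 0.0004
Decision: reject H₀

Answer: t = -3.7750, reject H₀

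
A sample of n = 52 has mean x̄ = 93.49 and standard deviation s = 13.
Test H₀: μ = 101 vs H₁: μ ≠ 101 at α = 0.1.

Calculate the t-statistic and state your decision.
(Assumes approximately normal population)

df = n - 1 = 51
SE = s/√n = 13/√52 = 1.8028
t = (x̄ - μ₀)/SE = (93.49 - 101)/1.8028 = -4.1657
Critical value: t_{0.05,51} = ±1.675
p-value ≈ 0.0001
Decision: reject H₀

Answer: t = -4.1657, reject H₀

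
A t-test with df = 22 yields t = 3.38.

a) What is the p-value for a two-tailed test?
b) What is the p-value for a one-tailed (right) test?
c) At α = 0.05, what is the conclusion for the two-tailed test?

Using t-distribution with df = 22:
a) Two-tailed: p = 2×P(T > 3.38) = 0.0027
b) One-tailed: p = P(T > 3.38) = 0.0013
c) 0.0027 < 0.05, reject H₀

Answer: a) 0.0027, b) 0.0013, c) reject H₀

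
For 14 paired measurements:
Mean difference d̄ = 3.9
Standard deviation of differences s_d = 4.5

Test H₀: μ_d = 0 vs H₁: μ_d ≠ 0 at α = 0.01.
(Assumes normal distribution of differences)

Answer: t = 3.2427, reject H₀

Derivation:
df = n - 1 = 13
SE = s_d/√n = 4.5/√14 = 1.2027
t = d̄/SE = 3.9/1.2027 = 3.2427
Critical value: t_{0.005,13} = ±3.012
p-value ≈ 0.0064
Decision: reject H₀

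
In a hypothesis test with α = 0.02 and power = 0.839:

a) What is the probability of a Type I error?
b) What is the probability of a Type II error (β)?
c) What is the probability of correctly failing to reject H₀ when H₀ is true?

Answer: a) 0.02, b) 0.161, c) 0.98

Derivation:
a) Type I error probability = α = 0.02
b) Power = P(reject H₀ | H₁ true) = 1 - β = 0.839, so Type II error probability = β = 1 - Power = 0.161
c) P(fail to reject H₀ | H₀ true) = 1 - α = 0.98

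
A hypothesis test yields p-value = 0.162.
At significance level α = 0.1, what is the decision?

Compare p-value to α:
0.162 ≥ 0.1
Decision: fail to reject H₀

Answer: fail to reject H₀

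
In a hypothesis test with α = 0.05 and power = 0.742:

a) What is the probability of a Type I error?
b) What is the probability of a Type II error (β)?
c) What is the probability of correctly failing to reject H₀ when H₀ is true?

Answer: a) 0.05, b) 0.258, c) 0.95

Derivation:
a) Type I error probability = α = 0.05
b) Power = P(reject H₀ | H₁ true) = 1 - β = 0.742, so Type II error probability = β = 1 - Power = 0.258
c) P(fail to reject H₀ | H₀ true) = 1 - α = 0.95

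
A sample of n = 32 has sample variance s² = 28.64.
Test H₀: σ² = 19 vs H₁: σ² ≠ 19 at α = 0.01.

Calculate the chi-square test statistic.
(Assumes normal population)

Answer: χ² = 46.7284, fail to reject H₀

Derivation:
df = n - 1 = 31
χ² = (n-1)s²/σ₀² = 31×28.64/19 = 46.7284
Critical values: χ²_{0.995,31} = 14.458, χ²_{0.005,31} = 55.003
Rejection region: χ² < 14.458 or χ² > 55.003
Decision: fail to reject H₀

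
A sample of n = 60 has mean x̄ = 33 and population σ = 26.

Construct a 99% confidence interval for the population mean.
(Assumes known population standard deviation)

Confidence level: 99%, α = 0.01
z_0.005 = 2.576
SE = σ/√n = 26/√60 = 3.3566
Margin of error = 2.576 × 3.3566 = 8.6466
CI: x̄ ± margin = 33 ± 8.6466
CI: (24.3534, 41.6466)

Answer: (24.3534, 41.6466)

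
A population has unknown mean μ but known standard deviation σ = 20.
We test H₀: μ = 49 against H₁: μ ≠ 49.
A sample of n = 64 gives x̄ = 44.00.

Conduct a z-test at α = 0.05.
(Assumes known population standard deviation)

Standard error: SE = σ/√n = 20/√64 = 2.5000
z-statistic: z = (x̄ - μ₀)/SE = (44.00 - 49)/2.5000 = -2.0000
Critical value: ±1.960
p-value = 0.0455
Decision: reject H₀

Answer: z = -2.0000, reject H₀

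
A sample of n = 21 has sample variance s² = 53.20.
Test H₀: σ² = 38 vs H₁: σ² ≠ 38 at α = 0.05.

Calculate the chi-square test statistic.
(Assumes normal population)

Answer: χ² = 28.0000, fail to reject H₀

Derivation:
df = n - 1 = 20
χ² = (n-1)s²/σ₀² = 20×53.20/38 = 28.0000
Critical values: χ²_{0.975,20} = 9.591, χ²_{0.025,20} = 34.170
Rejection region: χ² < 9.591 or χ² > 34.170
Decision: fail to reject H₀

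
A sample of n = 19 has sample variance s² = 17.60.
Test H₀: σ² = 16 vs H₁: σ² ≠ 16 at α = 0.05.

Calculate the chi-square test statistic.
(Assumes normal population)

Answer: χ² = 19.8000, fail to reject H₀

Derivation:
df = n - 1 = 18
χ² = (n-1)s²/σ₀² = 18×17.60/16 = 19.8000
Critical values: χ²_{0.975,18} = 8.231, χ²_{0.025,18} = 31.526
Rejection region: χ² < 8.231 or χ² > 31.526
Decision: fail to reject H₀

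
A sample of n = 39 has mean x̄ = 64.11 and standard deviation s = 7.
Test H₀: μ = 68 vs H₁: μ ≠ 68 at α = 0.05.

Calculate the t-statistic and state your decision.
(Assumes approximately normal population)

df = n - 1 = 38
SE = s/√n = 7/√39 = 1.1209
t = (x̄ - μ₀)/SE = (64.11 - 68)/1.1209 = -3.4704
Critical value: t_{0.025,38} = ±2.024
p-value ≈ 0.0013
Decision: reject H₀

Answer: t = -3.4704, reject H₀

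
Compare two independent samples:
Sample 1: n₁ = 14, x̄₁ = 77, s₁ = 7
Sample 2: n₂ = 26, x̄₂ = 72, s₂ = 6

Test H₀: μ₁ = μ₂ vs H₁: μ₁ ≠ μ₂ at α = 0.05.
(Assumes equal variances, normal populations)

Pooled variance: s²_p = [13×7² + 25×6²]/(38) = 40.4474
s_p = 6.3598
SE = s_p×√(1/n₁ + 1/n₂) = 6.3598×√(1/14 + 1/26) = 2.1083
t = (x̄₁ - x̄₂)/SE = (77 - 72)/2.1083 = 2.3716
df = 38, t-critical = ±2.024
Decision: reject H₀

Answer: t = 2.3716, reject H₀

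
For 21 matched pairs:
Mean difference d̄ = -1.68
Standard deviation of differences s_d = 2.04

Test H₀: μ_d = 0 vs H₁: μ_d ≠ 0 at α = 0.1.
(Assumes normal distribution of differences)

Answer: t = -3.7736, reject H₀

Derivation:
df = n - 1 = 20
SE = s_d/√n = 2.04/√21 = 0.4452
t = d̄/SE = -1.68/0.4452 = -3.7736
Critical value: t_{0.05,20} = ±1.725
p-value ≈ 0.0012
Decision: reject H₀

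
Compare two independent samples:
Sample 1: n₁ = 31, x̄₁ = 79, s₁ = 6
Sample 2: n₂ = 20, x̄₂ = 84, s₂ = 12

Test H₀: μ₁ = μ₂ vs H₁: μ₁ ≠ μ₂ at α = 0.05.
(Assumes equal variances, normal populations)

Answer: t = -1.9755, fail to reject H₀

Derivation:
Pooled variance: s²_p = [30×6² + 19×12²]/(49) = 77.8776
s_p = 8.8248
SE = s_p×√(1/n₁ + 1/n₂) = 8.8248×√(1/31 + 1/20) = 2.5310
t = (x̄₁ - x̄₂)/SE = (79 - 84)/2.5310 = -1.9755
df = 49, t-critical = ±2.010
Decision: fail to reject H₀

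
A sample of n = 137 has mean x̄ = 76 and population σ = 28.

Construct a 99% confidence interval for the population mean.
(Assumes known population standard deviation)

Confidence level: 99%, α = 0.01
z_0.005 = 2.576
SE = σ/√n = 28/√137 = 2.3922
Margin of error = 2.576 × 2.3922 = 6.1623
CI: x̄ ± margin = 76 ± 6.1623
CI: (69.8377, 82.1623)

Answer: (69.8377, 82.1623)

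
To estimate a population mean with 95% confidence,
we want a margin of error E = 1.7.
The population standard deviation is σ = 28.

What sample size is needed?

z_0.025 = 1.960
n = (z×σ/E)² = (1.960×28/1.7)²
n = 1042.1503
Round up: n = 1043

Answer: n = 1043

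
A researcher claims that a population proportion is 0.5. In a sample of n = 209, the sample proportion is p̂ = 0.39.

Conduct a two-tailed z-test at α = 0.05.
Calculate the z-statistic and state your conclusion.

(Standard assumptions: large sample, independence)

Answer: z = -3.1805, reject H₀

Derivation:
H₀: p = 0.5, H₁: p ≠ 0.5
Standard error: SE = √(p₀(1-p₀)/n) = √(0.5×0.5/209) = 0.034586
z-statistic: z = (p̂ - p₀)/SE = (0.39 - 0.5)/0.034586 = -3.1805
Critical value: z_0.025 = ±1.960
p-value = 0.0015
Decision: reject H₀ at α = 0.05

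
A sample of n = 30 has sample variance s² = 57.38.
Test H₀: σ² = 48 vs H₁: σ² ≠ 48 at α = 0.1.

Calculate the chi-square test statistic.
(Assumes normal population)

Answer: χ² = 34.6671, fail to reject H₀

Derivation:
df = n - 1 = 29
χ² = (n-1)s²/σ₀² = 29×57.38/48 = 34.6671
Critical values: χ²_{0.95,29} = 17.708, χ²_{0.05,29} = 42.557
Rejection region: χ² < 17.708 or χ² > 42.557
Decision: fail to reject H₀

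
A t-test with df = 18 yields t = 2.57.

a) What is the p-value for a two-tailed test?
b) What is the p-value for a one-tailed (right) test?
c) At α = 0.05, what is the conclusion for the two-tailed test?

Answer: a) 0.0193, b) 0.0096, c) reject H₀

Derivation:
Using t-distribution with df = 18:
a) Two-tailed: p = 2×P(T > 2.57) = 0.0193
b) One-tailed: p = P(T > 2.57) = 0.0096
c) 0.0193 < 0.05, reject H₀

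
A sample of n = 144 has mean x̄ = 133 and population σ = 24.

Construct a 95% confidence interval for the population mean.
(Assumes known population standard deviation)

Confidence level: 95%, α = 0.05
z_0.025 = 1.960
SE = σ/√n = 24/√144 = 2.0000
Margin of error = 1.960 × 2.0000 = 3.9200
CI: x̄ ± margin = 133 ± 3.9200
CI: (129.0800, 136.9200)

Answer: (129.0800, 136.9200)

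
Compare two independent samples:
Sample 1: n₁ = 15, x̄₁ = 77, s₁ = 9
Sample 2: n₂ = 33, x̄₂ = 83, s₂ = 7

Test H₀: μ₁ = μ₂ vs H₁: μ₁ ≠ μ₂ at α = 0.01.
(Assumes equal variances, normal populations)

Pooled variance: s²_p = [14×9² + 32×7²]/(46) = 58.7391
s_p = 7.6641
SE = s_p×√(1/n₁ + 1/n₂) = 7.6641×√(1/15 + 1/33) = 2.3866
t = (x̄₁ - x̄₂)/SE = (77 - 83)/2.3866 = -2.5140
df = 46, t-critical = ±2.687
Decision: fail to reject H₀

Answer: t = -2.5140, fail to reject H₀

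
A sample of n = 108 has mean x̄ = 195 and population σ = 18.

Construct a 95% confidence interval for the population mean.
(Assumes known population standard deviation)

Answer: (191.6051, 198.3949)

Derivation:
Confidence level: 95%, α = 0.05
z_0.025 = 1.960
SE = σ/√n = 18/√108 = 1.7321
Margin of error = 1.960 × 1.7321 = 3.3949
CI: x̄ ± margin = 195 ± 3.3949
CI: (191.6051, 198.3949)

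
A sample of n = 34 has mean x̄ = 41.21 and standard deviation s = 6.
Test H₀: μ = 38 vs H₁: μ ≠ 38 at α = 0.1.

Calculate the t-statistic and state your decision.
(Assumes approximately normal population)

df = n - 1 = 33
SE = s/√n = 6/√34 = 1.0290
t = (x̄ - μ₀)/SE = (41.21 - 38)/1.0290 = 3.1195
Critical value: t_{0.05,33} = ±1.692
p-value ≈ 0.0037
Decision: reject H₀

Answer: t = 3.1195, reject H₀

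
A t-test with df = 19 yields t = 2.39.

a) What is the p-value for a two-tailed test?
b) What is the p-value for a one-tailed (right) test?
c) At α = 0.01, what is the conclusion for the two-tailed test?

Answer: a) 0.0274, b) 0.0137, c) fail to reject H₀

Derivation:
Using t-distribution with df = 19:
a) Two-tailed: p = 2×P(T > 2.39) = 0.0274
b) One-tailed: p = P(T > 2.39) = 0.0137
c) 0.0274 ≥ 0.01, fail to reject H₀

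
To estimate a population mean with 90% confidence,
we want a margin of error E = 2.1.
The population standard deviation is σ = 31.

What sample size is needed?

z_0.05 = 1.645
n = (z×σ/E)² = (1.645×31/2.1)²
n = 589.6803
Round up: n = 590

Answer: n = 590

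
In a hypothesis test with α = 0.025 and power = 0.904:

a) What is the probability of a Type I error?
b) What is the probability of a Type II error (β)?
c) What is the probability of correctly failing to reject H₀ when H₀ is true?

Answer: a) 0.025, b) 0.096, c) 0.975

Derivation:
a) Type I error probability = α = 0.025
b) Power = P(reject H₀ | H₁ true) = 1 - β = 0.904, so Type II error probability = β = 1 - Power = 0.096
c) P(fail to reject H₀ | H₀ true) = 1 - α = 0.975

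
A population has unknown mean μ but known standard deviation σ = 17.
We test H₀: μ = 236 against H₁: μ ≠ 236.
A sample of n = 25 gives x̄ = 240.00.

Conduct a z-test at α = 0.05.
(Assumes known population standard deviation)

Standard error: SE = σ/√n = 17/√25 = 3.4000
z-statistic: z = (x̄ - μ₀)/SE = (240.00 - 236)/3.4000 = 1.1765
Critical value: ±1.960
p-value = 0.2394
Decision: fail to reject H₀

Answer: z = 1.1765, fail to reject H₀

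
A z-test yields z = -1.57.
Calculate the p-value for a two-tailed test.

Answer: p-value ≈ 0.1164

Derivation:
For z = -1.57:
p = 2×P(Z > |-1.57|) = 2×(1 - Φ(1.57)) = 0.1164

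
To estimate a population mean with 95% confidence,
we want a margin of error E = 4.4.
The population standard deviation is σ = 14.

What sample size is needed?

Answer: n = 39

Derivation:
z_0.025 = 1.960
n = (z×σ/E)² = (1.960×14/4.4)²
n = 38.8922
Round up: n = 39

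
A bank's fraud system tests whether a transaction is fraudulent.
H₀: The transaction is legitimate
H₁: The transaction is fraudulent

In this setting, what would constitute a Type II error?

Answer: Allowing a fraudulent transaction to go through

Derivation:
A Type I error (probability α) occurs when we reject a true H₀.
A Type II error (probability β) occurs when we fail to reject a false H₀.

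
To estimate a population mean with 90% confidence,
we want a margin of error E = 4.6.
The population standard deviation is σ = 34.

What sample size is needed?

z_0.05 = 1.645
n = (z×σ/E)² = (1.645×34/4.6)²
n = 147.8339
Round up: n = 148

Answer: n = 148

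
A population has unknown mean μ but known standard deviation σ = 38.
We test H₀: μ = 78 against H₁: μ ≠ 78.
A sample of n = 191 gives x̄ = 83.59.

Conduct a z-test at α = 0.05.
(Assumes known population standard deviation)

Answer: z = 2.0330, reject H₀

Derivation:
Standard error: SE = σ/√n = 38/√191 = 2.7496
z-statistic: z = (x̄ - μ₀)/SE = (83.59 - 78)/2.7496 = 2.0330
Critical value: ±1.960
p-value = 0.0421
Decision: reject H₀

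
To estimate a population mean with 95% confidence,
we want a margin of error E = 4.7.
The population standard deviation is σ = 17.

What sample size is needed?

z_0.025 = 1.960
n = (z×σ/E)² = (1.960×17/4.7)²
n = 50.2590
Round up: n = 51

Answer: n = 51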